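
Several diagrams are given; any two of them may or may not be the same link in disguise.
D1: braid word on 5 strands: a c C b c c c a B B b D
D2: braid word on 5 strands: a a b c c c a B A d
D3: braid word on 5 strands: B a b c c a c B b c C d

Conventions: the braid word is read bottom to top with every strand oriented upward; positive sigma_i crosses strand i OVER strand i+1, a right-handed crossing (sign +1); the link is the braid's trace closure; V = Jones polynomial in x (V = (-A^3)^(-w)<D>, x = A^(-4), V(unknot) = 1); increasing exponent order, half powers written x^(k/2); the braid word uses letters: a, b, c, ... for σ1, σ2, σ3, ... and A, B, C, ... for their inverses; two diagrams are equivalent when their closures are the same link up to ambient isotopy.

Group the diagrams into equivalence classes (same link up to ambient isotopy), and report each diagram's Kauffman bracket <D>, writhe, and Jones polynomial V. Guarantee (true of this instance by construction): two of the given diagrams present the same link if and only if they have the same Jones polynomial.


equivalence classes: {D1, D2, D3}
D1 (bracket -A^-4 + 1 + A^8; 12 crossings at w = +4): V = x + x^3 - x^4
V(D2) = x + x^3 - x^4  [10 crossings, <D> = -A^2 + A^6 + A^14, w = +6]
D3 (bracket -A^2 + A^6 + A^14; 12 crossings at w = +6): V = x + x^3 - x^4
key observation: all 3 diagrams share one V(x), hence one class


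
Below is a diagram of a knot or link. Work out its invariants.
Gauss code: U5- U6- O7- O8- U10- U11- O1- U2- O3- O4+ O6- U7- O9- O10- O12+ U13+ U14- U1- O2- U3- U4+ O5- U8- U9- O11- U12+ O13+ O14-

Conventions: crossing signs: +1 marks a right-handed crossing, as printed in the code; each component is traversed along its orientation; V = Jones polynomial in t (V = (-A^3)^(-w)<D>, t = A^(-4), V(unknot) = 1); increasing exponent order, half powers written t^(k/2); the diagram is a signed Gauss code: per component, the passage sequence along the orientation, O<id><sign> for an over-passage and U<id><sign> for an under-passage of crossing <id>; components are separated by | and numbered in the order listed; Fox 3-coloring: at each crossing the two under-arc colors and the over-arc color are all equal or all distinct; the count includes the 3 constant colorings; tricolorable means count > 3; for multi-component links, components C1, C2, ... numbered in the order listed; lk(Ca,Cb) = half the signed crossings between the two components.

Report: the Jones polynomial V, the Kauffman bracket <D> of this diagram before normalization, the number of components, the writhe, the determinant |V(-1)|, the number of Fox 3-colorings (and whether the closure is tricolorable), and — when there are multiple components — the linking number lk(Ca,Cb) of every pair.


V = -t^-8 + t^-5 + t^-3
<D> = A^-12 + A^-4 - A^8 (w = -8)
1 component over 14 crossings, w = -8
9 Fox colorings among 3^14, |V(-1)| = 3: tricolorable
why: the span of V is 5, forcing >= 5 crossings in any diagram


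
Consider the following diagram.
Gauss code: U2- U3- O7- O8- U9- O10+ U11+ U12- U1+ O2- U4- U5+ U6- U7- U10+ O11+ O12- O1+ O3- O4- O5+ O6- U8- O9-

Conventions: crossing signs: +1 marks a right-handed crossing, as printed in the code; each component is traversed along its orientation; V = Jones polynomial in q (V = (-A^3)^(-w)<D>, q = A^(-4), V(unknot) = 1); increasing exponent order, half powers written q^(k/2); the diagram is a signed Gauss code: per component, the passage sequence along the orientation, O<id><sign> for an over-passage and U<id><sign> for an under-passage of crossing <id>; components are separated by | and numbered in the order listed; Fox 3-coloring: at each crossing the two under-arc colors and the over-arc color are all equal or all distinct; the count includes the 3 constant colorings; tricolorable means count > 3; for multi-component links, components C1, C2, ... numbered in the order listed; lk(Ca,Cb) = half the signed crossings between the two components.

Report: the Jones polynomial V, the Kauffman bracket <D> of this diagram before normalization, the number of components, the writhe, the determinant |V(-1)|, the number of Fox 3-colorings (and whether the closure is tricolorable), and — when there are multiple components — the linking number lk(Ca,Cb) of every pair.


Jones polynomial: V(q) = -q^-6 + q^-5 - q^-4 + 2q^-3 - q^-2 + q^-1
<D> = A^-8 - A^-4 + 2 - A^4 + A^8 - A^12; writhe -4
components 1, writhe -4 (12 crossings)
3-colorings: 3 of 3^12, det 7 — not tricolorable
note: V spans 5 powers of q: at least 5 crossings in any diagram


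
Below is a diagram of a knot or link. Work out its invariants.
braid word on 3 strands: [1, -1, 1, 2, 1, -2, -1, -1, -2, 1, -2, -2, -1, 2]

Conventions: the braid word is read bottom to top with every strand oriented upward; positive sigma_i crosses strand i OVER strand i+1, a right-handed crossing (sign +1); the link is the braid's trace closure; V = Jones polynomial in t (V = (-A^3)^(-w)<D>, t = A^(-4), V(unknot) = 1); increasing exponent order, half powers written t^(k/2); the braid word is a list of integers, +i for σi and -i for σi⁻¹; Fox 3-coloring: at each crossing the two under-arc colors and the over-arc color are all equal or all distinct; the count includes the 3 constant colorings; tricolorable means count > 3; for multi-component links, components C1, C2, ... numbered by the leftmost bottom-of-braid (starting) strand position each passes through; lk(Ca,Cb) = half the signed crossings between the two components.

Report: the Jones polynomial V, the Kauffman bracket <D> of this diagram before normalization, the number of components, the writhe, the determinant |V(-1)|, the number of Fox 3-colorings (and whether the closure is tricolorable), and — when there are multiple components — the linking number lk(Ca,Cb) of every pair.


Jones polynomial: V(t) = -t^-5 + t^-4 - t^-3 + 2t^-2 - t^-1 + 2 - t
<D> = -A^-10 + 2A^-6 - A^-2 + 2A^2 - A^6 + A^10 - A^14; writhe -2
components 1, writhe -2 (14 crossings)
3-colorings: 9 of 3^14, det 9 — tricolorable
note: free reduction leaves σ1 σ2 σ1 σ2⁻¹ σ1⁻¹ σ1⁻¹ σ2⁻¹ σ1 σ2⁻¹ σ2⁻¹ σ1⁻¹ σ2 of the original 14 letters


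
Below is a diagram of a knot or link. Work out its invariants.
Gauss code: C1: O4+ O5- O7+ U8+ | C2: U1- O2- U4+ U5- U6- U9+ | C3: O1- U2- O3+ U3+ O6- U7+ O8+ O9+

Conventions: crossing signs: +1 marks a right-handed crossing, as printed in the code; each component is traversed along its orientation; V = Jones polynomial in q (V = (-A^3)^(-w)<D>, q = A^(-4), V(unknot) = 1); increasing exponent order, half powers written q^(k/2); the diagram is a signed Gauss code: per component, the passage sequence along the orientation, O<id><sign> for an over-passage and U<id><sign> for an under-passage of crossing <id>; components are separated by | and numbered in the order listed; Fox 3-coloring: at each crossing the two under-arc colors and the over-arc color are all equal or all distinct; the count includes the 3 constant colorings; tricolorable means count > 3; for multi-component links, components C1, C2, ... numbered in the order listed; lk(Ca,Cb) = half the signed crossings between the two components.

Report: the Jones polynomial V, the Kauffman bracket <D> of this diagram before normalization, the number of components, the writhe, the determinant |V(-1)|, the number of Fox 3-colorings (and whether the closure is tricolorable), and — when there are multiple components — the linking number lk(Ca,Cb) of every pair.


V = q^-2 + 2 + q^2
<D> = -A^-5 - 2A^3 - A^11 (w = +1)
3 components over 9 crossings, w = +1
lk(C1,C2): 0
lk(C1,C3) = +1
linking number lk(C2,C3) = -1
3 Fox colorings among 3^9, |V(-1)| = 4: not tricolorable
why: |V(-1)| = 4: so not tricolorable, since 3 does not divide 4


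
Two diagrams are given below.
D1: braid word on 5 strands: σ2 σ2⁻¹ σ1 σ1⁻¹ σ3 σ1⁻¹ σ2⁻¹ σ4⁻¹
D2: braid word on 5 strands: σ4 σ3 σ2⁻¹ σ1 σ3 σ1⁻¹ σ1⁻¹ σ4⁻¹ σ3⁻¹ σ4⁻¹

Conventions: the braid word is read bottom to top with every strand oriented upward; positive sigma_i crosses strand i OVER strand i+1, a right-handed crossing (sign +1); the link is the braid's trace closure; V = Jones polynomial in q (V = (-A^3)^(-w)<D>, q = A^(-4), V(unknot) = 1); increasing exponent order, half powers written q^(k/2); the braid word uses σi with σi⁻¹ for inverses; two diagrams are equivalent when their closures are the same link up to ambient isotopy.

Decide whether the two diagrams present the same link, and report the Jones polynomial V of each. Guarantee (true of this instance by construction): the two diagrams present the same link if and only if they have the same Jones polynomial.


same link: yes
V(D1) = 1  [8 crossings, <D> = A^-6, w = -2]
V(D2) = 1  [10 crossings, <D> = A^-6, w = -2]
insight: from 8 to 10 crossings by R-moves: one link, two diagrams


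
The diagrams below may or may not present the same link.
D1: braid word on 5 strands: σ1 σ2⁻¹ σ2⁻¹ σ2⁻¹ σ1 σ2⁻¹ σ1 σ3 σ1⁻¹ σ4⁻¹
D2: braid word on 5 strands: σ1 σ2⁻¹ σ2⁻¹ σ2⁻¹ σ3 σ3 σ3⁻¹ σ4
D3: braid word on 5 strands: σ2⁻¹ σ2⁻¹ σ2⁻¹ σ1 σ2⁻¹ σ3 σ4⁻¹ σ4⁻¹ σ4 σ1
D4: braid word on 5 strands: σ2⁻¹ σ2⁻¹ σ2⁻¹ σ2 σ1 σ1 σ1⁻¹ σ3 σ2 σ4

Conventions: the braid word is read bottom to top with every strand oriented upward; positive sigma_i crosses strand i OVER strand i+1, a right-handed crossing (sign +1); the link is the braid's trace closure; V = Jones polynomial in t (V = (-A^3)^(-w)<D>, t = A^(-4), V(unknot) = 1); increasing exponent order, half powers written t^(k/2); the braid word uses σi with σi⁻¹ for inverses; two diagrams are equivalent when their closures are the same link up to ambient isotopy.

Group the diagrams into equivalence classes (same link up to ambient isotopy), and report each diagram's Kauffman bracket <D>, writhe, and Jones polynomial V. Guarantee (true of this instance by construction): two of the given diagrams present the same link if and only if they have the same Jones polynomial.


equivalence classes: {D1, D3} | {D2} | {D4}
D1 (bracket A^-10 - A^-6 + 2A^-2 - 2A^2 + 2A^6 - 2A^10 + A^14; 10 crossings at w = -2): V = t^-5 - 2t^-4 + 2t^-3 - 2t^-2 + 2t^-1 - 1 + t
D2 (bracket A^4 + A^12 - A^16; 8 crossings at w = 0): V = -t^-4 + t^-3 + t^-1
V(D3) = t^-5 - 2t^-4 + 2t^-3 - 2t^-2 + 2t^-1 - 1 + t  [10 crossings, <D> = A^-10 - A^-6 + 2A^-2 - 2A^2 + 2A^6 - 2A^10 + A^14, w = -2]
V(D4) = 1  (w +2, c 10, <D> = A^6)
key observation: V(t) takes 3 values over 4 diagrams, fixing the grouping


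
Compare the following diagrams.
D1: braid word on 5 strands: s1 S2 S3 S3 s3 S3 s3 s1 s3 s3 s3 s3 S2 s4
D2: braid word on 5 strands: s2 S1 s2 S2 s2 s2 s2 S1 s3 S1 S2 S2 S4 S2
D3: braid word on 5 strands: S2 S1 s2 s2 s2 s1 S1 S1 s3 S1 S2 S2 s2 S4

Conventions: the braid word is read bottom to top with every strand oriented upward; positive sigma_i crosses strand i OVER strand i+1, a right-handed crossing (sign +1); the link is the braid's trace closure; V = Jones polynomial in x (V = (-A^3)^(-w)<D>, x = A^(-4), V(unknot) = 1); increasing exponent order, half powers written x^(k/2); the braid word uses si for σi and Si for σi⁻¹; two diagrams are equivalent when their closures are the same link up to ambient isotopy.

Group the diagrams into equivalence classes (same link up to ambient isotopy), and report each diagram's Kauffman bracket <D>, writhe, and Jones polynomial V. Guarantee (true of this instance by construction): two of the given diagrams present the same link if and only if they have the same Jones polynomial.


grouping into links: {D1} | {D2, D3}
V(D1) = x^-1 - 1 + 2x - 3x^2 + 3x^3 - 2x^4 + 2x^5 - x^6  (w +4, c 14, <D> = -A^-12 + 2A^-8 - 2A^-4 + 3 - 3A^4 + 2A^8 - A^12 + A^16)
V(D2) = -x^-5 + x^-4 - x^-3 + 2x^-2 - x^-1 + 2 - x  [14 crossings, <D> = -A^-10 + 2A^-6 - A^-2 + 2A^2 - A^6 + A^10 - A^14, w = -2]
V(D3) = -x^-5 + x^-4 - x^-3 + 2x^-2 - x^-1 + 2 - x  (w -2, c 14, <D> = -A^-10 + 2A^-6 - A^-2 + 2A^2 - A^6 + A^10 - A^14)
key observation: 2 values of V(x) split the 3 diagrams


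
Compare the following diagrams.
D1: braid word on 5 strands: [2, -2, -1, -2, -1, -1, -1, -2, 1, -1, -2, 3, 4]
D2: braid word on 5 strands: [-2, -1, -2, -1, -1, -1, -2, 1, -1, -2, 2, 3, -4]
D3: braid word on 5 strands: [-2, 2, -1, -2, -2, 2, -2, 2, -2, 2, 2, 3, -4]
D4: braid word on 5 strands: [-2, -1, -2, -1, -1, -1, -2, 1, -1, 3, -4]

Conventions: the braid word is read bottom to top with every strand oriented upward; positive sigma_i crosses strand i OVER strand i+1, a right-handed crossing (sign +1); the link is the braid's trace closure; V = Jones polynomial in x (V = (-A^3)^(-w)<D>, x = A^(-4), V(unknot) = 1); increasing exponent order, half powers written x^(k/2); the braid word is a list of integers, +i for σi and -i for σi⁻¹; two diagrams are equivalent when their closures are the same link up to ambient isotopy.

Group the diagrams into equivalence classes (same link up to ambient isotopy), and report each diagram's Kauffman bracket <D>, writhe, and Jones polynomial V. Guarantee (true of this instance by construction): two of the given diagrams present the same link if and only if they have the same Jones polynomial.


classes: {D1, D2, D4} | {D3}
V(D1) = -x^(-17/2) + x^(-15/2) - x^(-13/2) + x^(-11/2) - x^(-9/2) - x^(-5/2)  [13 crossings, <D> = A^-5 + A^3 - A^7 + A^11 - A^15 + A^19, w = -5]
V(D2) = -x^(-17/2) + x^(-15/2) - x^(-13/2) + x^(-11/2) - x^(-9/2) - x^(-5/2)  [13 crossings, <D> = A^-11 + A^-3 - A + A^5 - A^9 + A^13, w = -7]
V(D3) = -x^(-1/2) - x^(1/2)  [13 crossings, <D> = A^-5 + A^-1, w = -1]
V(D4) = -x^(-17/2) + x^(-15/2) - x^(-13/2) + x^(-11/2) - x^(-9/2) - x^(-5/2)  (w -7, c 11, <D> = A^-11 + A^-3 - A + A^5 - A^9 + A^13)
note: 2 classes among 4 diagrams; unequal V(x) rules out equality


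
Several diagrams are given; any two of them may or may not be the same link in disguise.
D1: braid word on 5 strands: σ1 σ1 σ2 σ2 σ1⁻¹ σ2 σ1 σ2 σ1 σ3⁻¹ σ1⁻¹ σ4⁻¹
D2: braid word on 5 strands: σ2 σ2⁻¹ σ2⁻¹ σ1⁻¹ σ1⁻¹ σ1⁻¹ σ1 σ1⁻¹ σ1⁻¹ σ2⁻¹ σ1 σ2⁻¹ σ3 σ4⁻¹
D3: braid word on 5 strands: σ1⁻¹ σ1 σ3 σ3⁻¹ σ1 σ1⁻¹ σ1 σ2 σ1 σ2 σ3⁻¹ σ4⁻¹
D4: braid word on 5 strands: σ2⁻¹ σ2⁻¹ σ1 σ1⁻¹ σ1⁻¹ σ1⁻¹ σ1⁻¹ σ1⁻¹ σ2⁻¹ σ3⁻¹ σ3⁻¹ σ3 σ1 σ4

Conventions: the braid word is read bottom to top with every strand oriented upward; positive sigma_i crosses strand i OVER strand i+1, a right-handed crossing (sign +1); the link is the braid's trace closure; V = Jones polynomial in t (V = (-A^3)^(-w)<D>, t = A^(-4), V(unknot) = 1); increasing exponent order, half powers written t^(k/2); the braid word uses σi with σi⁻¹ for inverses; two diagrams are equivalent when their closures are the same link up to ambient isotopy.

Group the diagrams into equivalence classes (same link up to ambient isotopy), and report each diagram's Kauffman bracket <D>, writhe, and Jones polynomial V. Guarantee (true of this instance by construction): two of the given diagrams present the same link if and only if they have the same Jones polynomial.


grouping into links: {D1} | {D2, D4} | {D3}
V(D1) = t^2 + 2t^4 - 2t^5 + t^6 - 2t^7 + t^8  (w +4, c 12, <D> = A^-20 - 2A^-16 + A^-12 - 2A^-8 + 2A^-4 + A^4)
V(D2) = -t^-9 + 2t^-8 - 3t^-7 + 3t^-6 - 3t^-5 + 3t^-4 - t^-3 + t^-2  [14 crossings, <D> = A^-10 - A^-6 + 3A^-2 - 3A^2 + 3A^6 - 3A^10 + 2A^14 - A^18, w = -6]
V(D3) = t + t^3 - t^4  [12 crossings, <D> = -A^-10 + A^-6 + A^2, w = +2]
D4 (bracket A^-10 - A^-6 + 3A^-2 - 3A^2 + 3A^6 - 3A^10 + 2A^14 - A^18; 14 crossings at w = -6): V = -t^-9 + 2t^-8 - 3t^-7 + 3t^-6 - 3t^-5 + 3t^-4 - t^-3 + t^-2
key observation: V(t) takes 3 values over 4 diagrams, fixing the grouping


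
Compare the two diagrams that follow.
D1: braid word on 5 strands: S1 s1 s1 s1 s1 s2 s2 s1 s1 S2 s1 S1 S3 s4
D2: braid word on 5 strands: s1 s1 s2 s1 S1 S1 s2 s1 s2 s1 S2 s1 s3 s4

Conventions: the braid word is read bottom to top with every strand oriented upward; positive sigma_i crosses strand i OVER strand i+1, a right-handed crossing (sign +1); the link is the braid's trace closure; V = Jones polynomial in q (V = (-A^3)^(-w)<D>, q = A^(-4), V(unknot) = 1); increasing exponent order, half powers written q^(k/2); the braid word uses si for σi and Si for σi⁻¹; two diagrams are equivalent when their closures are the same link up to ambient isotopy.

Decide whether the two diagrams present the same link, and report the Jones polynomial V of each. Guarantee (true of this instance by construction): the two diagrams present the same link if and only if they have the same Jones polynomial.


equivalent: yes
D1 (bracket -A^-18 + 2A^-14 - 3A^-10 + 3A^-6 - 3A^-2 + 3A^2 - A^6 + A^10; 14 crossings at w = +6): V = q^2 - q^3 + 3q^4 - 3q^5 + 3q^6 - 3q^7 + 2q^8 - q^9
V(D2) = q^2 - q^3 + 3q^4 - 3q^5 + 3q^6 - 3q^7 + 2q^8 - q^9  [14 crossings, <D> = -A^-12 + 2A^-8 - 3A^-4 + 3 - 3A^4 + 3A^8 - A^12 + A^16, w = +8]
observation: from 14 to 14 crossings by R-moves: one link, two diagrams


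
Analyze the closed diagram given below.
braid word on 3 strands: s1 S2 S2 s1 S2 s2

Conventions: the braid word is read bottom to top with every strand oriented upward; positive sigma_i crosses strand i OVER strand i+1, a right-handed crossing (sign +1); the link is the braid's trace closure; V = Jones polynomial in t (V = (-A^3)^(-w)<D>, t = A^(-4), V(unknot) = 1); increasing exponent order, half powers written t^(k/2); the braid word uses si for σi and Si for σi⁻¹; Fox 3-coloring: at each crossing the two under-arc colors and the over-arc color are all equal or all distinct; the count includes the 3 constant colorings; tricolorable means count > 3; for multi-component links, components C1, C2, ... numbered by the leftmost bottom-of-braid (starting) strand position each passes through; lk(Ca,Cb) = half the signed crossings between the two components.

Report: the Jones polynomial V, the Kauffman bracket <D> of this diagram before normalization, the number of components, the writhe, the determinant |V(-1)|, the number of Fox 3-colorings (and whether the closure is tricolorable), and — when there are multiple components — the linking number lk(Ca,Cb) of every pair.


V(t) = t^-2 + 2 + t^2
bracket: A^-8 + 2 + A^8, w = 0
3 components, writhe 0, over 6 crossings
lk(C1,C2) = +1
linking number lk(C1,C3) = -1
lk(C2,C3): 0
det 4, colorings 3 of 3^6 — not tricolorable
observation: the word shrinks to σ1 σ2⁻¹ σ2⁻¹ σ1 after cancelling


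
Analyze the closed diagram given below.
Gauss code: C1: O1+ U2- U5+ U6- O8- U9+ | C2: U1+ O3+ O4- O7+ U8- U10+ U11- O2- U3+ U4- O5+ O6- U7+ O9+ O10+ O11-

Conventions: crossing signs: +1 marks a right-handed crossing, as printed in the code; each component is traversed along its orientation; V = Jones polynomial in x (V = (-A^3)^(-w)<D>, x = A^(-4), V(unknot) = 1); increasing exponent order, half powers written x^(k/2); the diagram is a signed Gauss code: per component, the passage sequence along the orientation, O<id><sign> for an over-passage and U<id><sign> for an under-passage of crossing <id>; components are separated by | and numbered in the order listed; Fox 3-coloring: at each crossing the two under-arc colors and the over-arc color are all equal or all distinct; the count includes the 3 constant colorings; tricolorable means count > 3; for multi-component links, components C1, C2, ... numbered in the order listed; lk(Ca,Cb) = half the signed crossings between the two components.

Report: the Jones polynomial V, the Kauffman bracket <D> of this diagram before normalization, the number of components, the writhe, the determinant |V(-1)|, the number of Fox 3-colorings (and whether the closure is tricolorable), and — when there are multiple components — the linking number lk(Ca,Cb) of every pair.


V = -x^(-3/2) + x^(-1/2) - 2x^(1/2) + x^(3/2) - 2x^(5/2) + x^(7/2)
<D> = -A^-11 + 2A^-7 - A^-3 + 2A - A^5 + A^9 (w = +1)
2 components over 11 crossings, w = +1
lk(C1,C2): 0
3 Fox colorings among 3^11, |V(-1)| = 8: not tricolorable
why: span 5 respects span(V) <= c + mu - 1 = 12 for this 2-component diagram


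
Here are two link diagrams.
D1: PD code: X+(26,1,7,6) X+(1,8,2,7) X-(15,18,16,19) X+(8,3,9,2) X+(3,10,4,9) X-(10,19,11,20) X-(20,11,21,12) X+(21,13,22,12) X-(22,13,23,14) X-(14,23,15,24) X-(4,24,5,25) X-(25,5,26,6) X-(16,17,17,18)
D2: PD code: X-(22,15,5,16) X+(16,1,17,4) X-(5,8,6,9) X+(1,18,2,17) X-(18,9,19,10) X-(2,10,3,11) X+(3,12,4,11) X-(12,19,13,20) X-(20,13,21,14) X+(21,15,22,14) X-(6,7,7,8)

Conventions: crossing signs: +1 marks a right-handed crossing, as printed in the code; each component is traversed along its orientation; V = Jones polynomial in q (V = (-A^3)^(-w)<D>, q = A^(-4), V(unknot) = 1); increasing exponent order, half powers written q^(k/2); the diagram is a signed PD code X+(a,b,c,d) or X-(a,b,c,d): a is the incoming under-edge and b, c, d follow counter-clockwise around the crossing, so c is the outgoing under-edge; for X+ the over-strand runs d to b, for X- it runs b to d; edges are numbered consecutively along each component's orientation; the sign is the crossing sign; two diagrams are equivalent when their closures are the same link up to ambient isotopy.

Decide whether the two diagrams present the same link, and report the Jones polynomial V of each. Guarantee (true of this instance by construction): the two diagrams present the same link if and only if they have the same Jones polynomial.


same link: yes
V(D1) = q^(-7/2) - q^(-5/2) + q^(-3/2) - 2q^(-1/2) - q^(3/2)  [13 crossings, <D> = A^-15 + 2A^-7 - A^-3 + A - A^5, w = -3]
D2 (bracket A^-15 + 2A^-7 - A^-3 + A - A^5; 11 crossings at w = -3): V = q^(-7/2) - q^(-5/2) + q^(-3/2) - 2q^(-1/2) - q^(3/2)
note: all 2 diagrams share one V(q), hence one class


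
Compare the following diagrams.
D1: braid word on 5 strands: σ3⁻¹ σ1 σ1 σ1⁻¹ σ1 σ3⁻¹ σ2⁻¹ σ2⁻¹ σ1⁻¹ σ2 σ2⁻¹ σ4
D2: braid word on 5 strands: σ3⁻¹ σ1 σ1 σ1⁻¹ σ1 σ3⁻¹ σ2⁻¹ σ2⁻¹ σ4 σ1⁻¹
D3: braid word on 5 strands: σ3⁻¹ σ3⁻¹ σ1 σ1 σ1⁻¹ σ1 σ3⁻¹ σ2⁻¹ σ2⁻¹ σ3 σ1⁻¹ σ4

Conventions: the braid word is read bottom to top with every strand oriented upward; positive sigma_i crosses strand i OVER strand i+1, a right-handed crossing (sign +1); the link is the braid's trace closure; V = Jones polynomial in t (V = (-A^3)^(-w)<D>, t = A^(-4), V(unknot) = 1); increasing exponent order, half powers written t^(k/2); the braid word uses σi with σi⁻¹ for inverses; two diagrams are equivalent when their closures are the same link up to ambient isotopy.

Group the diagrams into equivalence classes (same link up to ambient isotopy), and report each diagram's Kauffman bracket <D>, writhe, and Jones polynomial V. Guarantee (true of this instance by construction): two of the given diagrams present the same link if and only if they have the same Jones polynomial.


grouping into links: {D1, D2, D3}
V(D1) = t^-5 + 2t^-3 + t^-1  (w -2, c 12, <D> = A^-2 + 2A^6 + A^14)
V(D2) = t^-5 + 2t^-3 + t^-1  [10 crossings, <D> = A^-2 + 2A^6 + A^14, w = -2]
D3 (bracket A^-2 + 2A^6 + A^14; 12 crossings at w = -2): V = t^-5 + 2t^-3 + t^-1
why: one V(t) for all 3 diagrams — one class (guaranteed)


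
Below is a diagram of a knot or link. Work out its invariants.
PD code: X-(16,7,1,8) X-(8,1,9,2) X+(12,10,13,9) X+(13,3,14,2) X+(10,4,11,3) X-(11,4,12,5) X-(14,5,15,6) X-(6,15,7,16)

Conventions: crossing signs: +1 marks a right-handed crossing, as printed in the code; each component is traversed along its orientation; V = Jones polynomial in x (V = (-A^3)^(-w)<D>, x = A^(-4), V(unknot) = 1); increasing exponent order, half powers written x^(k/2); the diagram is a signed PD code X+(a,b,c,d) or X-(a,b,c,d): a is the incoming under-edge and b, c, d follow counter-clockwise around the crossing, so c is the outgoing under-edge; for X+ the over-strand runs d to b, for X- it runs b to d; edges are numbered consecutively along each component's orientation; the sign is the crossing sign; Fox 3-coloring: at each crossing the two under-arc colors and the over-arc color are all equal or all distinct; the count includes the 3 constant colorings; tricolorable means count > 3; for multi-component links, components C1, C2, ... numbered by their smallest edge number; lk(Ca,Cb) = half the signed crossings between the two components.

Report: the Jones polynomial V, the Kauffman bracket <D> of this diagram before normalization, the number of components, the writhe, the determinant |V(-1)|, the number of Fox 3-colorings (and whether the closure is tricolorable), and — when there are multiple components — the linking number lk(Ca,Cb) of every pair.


V = -x^-4 + x^-3 + x^-1
<D> = A^-2 + A^6 - A^10 (w = -2)
1 component over 8 crossings, w = -2
9 Fox colorings among 3^8, |V(-1)| = 3: tricolorable
why: w = -2 (over 8 crossings) is diagram-only; (-A^3)^(2) removes it from V


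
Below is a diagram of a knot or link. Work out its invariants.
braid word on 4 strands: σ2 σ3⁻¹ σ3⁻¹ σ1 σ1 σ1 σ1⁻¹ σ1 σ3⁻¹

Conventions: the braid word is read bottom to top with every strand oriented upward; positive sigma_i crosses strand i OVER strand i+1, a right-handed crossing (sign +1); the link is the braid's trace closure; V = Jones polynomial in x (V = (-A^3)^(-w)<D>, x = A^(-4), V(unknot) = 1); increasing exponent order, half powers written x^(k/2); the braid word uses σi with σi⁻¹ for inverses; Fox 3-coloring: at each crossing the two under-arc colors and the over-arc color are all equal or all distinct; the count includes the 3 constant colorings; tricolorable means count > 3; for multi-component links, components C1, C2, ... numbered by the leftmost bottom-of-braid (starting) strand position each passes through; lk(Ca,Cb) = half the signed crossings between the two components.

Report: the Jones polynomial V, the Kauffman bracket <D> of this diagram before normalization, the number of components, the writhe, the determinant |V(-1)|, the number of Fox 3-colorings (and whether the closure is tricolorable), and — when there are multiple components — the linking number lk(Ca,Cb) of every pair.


V(x) = -x^-3 + x^-2 - x^-1 + 3 - x + x^2 - x^3
bracket: A^-9 - A^-5 + A^-1 - 3A^3 + A^7 - A^11 + A^15, w = +1
1 component, writhe +1, over 9 crossings
det 9, colorings 27 of 3^9 — tricolorable
observation: w = +1 shifts under R1 moves; the (-A^3)^(-1) factor cancels that in V


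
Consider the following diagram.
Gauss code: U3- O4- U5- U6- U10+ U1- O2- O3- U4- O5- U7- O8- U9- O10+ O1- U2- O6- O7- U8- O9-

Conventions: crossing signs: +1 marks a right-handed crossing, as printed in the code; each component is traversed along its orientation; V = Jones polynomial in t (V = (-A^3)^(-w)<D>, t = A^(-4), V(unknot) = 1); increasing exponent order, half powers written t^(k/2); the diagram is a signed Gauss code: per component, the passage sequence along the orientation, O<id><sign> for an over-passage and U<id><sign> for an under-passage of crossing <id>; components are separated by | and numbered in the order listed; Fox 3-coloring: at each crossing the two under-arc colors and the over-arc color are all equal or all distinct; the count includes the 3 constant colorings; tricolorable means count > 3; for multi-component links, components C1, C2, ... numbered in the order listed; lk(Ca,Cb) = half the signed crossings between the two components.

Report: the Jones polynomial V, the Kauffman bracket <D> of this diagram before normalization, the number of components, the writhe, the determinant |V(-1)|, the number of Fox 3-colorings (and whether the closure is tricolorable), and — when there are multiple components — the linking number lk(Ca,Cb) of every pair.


V = -t^-8 + t^-5 + t^-3
<D> = A^-12 + A^-4 - A^8 (w = -8)
1 component over 10 crossings, w = -8
9 Fox colorings among 3^10, |V(-1)| = 3: tricolorable
why: V spans 5 powers of t: at least 5 crossings in any diagram


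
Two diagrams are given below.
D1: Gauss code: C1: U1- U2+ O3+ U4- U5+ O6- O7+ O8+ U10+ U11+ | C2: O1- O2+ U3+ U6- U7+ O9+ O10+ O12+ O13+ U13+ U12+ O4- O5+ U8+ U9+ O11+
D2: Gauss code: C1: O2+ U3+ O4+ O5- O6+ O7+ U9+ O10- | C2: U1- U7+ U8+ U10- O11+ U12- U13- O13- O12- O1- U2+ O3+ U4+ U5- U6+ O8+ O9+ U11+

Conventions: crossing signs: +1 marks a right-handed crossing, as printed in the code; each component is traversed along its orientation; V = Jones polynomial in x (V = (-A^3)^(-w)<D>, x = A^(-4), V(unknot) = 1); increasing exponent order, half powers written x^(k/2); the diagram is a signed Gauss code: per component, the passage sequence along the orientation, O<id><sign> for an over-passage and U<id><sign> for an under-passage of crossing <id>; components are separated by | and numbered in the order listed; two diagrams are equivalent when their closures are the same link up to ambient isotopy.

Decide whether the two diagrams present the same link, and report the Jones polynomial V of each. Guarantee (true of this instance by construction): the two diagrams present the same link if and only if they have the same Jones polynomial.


equivalent: yes
D1 (bracket A^-1 - A^3 + A^7 + A^15; 13 crossings at w = +7): V = -x^(3/2) - x^(7/2) + x^(9/2) - x^(11/2)
D2 (bracket A^-13 - A^-9 + A^-5 + A^3; 13 crossings at w = +3): V = -x^(3/2) - x^(7/2) + x^(9/2) - x^(11/2)
key observation: one V(x) for all 2 diagrams — one class (guaranteed)


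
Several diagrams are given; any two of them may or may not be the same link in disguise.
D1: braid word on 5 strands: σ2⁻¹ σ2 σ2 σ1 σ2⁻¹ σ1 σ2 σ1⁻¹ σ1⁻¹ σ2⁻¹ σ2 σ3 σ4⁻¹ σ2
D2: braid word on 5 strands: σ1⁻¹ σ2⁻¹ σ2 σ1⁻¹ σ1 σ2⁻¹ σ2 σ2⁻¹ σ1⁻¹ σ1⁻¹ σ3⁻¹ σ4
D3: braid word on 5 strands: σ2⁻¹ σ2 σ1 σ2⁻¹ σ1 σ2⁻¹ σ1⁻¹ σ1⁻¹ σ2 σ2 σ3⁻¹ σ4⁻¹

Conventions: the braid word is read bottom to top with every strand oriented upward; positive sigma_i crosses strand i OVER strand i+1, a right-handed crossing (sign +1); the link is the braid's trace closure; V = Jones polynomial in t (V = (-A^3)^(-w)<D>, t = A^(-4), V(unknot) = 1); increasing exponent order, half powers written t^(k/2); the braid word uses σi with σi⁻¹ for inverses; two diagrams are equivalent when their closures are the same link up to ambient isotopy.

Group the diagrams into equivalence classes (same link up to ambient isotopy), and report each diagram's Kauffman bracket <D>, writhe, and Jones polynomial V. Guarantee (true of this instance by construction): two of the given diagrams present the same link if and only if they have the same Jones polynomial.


equivalence classes: {D1} | {D2} | {D3}
D1 (bracket -A^-14 + A^-10 - A^-6 + 2A^-2 - A^2 + 2A^6 - A^10; 14 crossings at w = +2): V = -t^-1 + 2 - t + 2t^2 - t^3 + t^4 - t^5
V(D2) = -t^-4 + t^-3 + t^-1  (w -4, c 12, <D> = A^-8 + 1 - A^4)
D3 (bracket -A^-18 + 2A^-14 - 2A^-10 + 3A^-6 - 2A^-2 + 2A^2 - A^6; 12 crossings at w = -2): V = -t^-3 + 2t^-2 - 2t^-1 + 3 - 2t + 2t^2 - t^3
key observation: 3 values of V(t) split the 3 diagrams


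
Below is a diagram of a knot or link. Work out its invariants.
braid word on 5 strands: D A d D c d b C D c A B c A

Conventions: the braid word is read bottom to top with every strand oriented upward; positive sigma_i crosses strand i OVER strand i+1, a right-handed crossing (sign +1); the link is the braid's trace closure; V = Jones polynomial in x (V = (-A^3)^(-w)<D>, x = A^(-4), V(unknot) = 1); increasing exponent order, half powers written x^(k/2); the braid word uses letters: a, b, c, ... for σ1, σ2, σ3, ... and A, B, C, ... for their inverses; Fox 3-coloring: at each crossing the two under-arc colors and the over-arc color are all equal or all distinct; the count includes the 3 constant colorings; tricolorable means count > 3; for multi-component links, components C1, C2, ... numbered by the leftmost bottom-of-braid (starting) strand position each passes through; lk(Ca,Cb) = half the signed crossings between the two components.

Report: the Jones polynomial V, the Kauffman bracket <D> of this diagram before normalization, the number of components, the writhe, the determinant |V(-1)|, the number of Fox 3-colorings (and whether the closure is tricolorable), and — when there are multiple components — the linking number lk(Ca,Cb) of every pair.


V(x) = -x^-5 + x^-4 - x^-3 + 2x^-2 - x^-1 + 2 - x
bracket: -A^-10 + 2A^-6 - A^-2 + 2A^2 - A^6 + A^10 - A^14, w = -2
1 component, writhe -2, over 14 crossings
det 9, colorings 9 of 3^14 — tricolorable
observation: w = -2 (over 14 crossings) is diagram-only; (-A^3)^(2) removes it from V


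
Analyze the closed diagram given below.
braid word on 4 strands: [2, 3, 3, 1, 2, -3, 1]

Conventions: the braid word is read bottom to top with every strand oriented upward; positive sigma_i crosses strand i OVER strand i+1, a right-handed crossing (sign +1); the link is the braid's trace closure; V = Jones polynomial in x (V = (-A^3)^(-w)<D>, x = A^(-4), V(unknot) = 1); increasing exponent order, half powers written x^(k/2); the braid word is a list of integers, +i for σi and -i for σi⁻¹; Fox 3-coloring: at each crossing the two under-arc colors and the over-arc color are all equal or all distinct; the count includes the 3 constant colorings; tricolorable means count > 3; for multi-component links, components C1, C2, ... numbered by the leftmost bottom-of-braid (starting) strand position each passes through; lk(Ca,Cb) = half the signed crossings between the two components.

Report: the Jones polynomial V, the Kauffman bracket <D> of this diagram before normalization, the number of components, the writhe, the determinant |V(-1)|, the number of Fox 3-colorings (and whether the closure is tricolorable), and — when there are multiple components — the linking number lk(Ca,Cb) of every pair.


Jones polynomial: V(x) = x - x^2 + 2x^3 - x^4 + x^5 - x^6
<D> = A^-9 - A^-5 + A^-1 - 2A^3 + A^7 - A^11; writhe +5
components 1, writhe +5 (7 crossings)
3-colorings: 3 of 3^7, det 7 — not tricolorable
note: |V(-1)| = 7: so not tricolorable, since 3 does not divide 7


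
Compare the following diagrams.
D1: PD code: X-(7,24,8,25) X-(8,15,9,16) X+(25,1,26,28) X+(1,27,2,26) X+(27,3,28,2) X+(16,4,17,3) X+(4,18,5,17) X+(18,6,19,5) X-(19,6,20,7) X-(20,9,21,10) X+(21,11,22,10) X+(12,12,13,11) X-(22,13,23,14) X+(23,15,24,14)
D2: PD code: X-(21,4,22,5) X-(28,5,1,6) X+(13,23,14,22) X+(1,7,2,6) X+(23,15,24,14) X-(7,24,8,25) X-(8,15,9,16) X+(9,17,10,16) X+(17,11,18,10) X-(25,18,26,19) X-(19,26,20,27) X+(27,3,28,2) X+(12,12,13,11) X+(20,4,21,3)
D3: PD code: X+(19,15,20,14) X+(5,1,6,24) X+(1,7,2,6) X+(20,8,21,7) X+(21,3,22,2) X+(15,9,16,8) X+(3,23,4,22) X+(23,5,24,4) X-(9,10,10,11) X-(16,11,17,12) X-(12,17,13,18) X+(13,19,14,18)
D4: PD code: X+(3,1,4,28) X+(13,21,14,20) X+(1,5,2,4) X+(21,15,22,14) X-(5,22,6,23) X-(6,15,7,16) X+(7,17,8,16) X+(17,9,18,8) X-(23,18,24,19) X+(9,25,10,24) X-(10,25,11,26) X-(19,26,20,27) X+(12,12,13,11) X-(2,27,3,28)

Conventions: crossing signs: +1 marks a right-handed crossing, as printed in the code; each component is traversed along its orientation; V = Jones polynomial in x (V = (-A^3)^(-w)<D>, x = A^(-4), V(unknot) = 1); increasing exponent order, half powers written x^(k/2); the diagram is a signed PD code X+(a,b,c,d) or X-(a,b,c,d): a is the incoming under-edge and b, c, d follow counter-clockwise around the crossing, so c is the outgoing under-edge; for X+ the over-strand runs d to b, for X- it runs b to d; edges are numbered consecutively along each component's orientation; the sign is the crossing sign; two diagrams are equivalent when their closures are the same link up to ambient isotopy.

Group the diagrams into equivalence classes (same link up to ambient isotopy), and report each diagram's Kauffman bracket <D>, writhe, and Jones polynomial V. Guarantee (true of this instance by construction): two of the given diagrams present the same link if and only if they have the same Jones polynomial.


equivalence classes: {D1} | {D2, D4} | {D3}
D1 (bracket -A^-4 + 1 + A^8; 14 crossings at w = +4): V = x + x^3 - x^4
V(D2) = -x^-3 + 2x^-2 - 2x^-1 + 3 - 2x + 2x^2 - x^3  [14 crossings, <D> = -A^-6 + 2A^-2 - 2A^2 + 3A^6 - 2A^10 + 2A^14 - A^18, w = +2]
D3 (bracket -A^-10 + A^-6 - A^-2 + A^2 + A^10; 12 crossings at w = +6): V = x^2 + x^4 - x^5 + x^6 - x^7
D4 (bracket -A^-6 + 2A^-2 - 2A^2 + 3A^6 - 2A^10 + 2A^14 - A^18; 14 crossings at w = +2): V = -x^-3 + 2x^-2 - 2x^-1 + 3 - 2x + 2x^2 - x^3
observation: comparing 4 Jones polynomials yields 3 groups


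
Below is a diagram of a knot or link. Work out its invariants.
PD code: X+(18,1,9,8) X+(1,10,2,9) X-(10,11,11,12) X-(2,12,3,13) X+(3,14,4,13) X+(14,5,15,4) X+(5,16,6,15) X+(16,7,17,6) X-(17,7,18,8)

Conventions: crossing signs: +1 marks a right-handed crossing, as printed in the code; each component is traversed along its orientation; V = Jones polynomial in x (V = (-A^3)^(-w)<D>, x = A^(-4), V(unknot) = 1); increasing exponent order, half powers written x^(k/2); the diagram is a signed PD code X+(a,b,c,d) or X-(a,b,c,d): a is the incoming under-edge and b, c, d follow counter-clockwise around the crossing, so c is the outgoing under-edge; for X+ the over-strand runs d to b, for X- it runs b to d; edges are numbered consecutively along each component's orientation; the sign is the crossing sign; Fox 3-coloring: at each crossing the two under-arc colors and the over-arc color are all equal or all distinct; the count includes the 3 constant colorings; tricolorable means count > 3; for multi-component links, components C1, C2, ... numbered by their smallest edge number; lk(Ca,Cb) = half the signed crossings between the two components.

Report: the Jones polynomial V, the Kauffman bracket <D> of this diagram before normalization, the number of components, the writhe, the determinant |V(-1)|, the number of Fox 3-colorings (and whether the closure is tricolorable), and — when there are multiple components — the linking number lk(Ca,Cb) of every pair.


V = -x^(3/2) - x^(7/2) + x^(9/2) - x^(11/2)
<D> = A^-13 - A^-9 + A^-5 + A^3 (w = +3)
2 components over 9 crossings, w = +3
lk(C1,C2): +2
3 Fox colorings among 3^9, |V(-1)| = 4: not tricolorable
why: w = +3 (over 9 crossings) is diagram-only; (-A^3)^(-3) removes it from V


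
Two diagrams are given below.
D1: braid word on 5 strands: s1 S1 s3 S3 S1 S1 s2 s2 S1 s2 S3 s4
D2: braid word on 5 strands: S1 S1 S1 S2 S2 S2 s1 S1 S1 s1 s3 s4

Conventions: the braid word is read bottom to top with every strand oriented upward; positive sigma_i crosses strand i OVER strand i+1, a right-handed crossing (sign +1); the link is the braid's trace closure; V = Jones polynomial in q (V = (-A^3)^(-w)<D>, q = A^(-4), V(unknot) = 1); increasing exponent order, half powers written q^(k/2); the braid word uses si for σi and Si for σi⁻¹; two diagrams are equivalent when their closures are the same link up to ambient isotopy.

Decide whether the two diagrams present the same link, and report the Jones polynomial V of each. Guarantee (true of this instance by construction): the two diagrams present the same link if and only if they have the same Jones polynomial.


same link: no
V(D1) = -q^-3 + 2q^-2 - 2q^-1 + 3 - 2q + 2q^2 - q^3  [12 crossings, <D> = -A^-12 + 2A^-8 - 2A^-4 + 3 - 2A^4 + 2A^8 - A^12, w = 0]
D2 (bracket A^-4 + 2A^4 - 2A^8 + A^12 - 2A^16 + A^20; 12 crossings at w = -4): V = q^-8 - 2q^-7 + q^-6 - 2q^-5 + 2q^-4 + q^-2
note: 2 values of V(q) split the 2 diagrams


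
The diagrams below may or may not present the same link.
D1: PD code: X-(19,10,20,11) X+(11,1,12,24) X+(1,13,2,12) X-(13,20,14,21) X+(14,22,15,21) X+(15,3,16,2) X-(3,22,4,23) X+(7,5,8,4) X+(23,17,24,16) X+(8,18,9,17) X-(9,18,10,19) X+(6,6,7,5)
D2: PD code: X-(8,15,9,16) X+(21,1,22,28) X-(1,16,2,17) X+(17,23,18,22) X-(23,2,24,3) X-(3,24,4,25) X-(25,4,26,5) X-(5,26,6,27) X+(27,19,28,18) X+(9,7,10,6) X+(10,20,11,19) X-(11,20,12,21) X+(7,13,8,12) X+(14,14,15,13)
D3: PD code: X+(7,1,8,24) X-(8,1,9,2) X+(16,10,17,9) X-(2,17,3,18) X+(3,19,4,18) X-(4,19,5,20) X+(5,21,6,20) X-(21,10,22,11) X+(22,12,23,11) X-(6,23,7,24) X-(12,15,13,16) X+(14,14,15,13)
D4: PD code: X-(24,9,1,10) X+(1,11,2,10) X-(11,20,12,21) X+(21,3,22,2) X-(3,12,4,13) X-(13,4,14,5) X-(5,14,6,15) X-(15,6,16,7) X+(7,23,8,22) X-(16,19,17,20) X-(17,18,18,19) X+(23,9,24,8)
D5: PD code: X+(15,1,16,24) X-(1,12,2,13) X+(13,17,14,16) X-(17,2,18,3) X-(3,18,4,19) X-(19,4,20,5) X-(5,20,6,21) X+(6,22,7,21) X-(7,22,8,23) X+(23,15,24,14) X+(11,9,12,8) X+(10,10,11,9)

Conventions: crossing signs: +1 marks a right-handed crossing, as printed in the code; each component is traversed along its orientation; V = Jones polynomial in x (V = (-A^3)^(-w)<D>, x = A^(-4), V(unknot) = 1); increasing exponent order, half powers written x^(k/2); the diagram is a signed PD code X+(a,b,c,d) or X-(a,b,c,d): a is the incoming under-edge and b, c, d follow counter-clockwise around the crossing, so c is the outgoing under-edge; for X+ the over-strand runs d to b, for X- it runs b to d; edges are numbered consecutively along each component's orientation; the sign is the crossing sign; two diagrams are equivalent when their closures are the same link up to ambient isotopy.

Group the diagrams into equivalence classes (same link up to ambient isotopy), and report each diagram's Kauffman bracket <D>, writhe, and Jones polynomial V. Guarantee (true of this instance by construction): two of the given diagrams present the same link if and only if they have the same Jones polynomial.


equivalence classes: {D1} | {D2, D4, D5} | {D3}
D1 (bracket A^-8 - 2A^-4 + 2 - 2A^4 + 2A^8 - A^12 + A^16; 12 crossings at w = +4): V = x^-1 - 1 + 2x - 2x^2 + 2x^3 - 2x^4 + x^5
V(D2) = -x^-6 + 2x^-5 - 3x^-4 + 4x^-3 - 4x^-2 + 4x^-1 - 2 + 2x - x^2  (w 0, c 14, <D> = -A^-8 + 2A^-4 - 2 + 4A^4 - 4A^8 + 4A^12 - 3A^16 + 2A^20 - A^24)
V(D3) = 1  [12 crossings, <D> = 1, w = 0]
V(D4) = -x^-6 + 2x^-5 - 3x^-4 + 4x^-3 - 4x^-2 + 4x^-1 - 2 + 2x - x^2  [12 crossings, <D> = -A^-20 + 2A^-16 - 2A^-12 + 4A^-8 - 4A^-4 + 4 - 3A^4 + 2A^8 - A^12, w = -4]
D5 (bracket -A^-8 + 2A^-4 - 2 + 4A^4 - 4A^8 + 4A^12 - 3A^16 + 2A^20 - A^24; 12 crossings at w = 0): V = -x^-6 + 2x^-5 - 3x^-4 + 4x^-3 - 4x^-2 + 4x^-1 - 2 + 2x - x^2
key observation: V(x) takes 3 values over 5 diagrams, fixing the grouping
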